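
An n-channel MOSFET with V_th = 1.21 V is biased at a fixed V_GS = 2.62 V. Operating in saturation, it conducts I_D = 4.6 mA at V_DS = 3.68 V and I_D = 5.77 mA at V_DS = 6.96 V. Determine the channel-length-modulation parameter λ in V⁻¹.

With V_GS fixed, I_D ∝ (1 + λ V_DS) in saturation, so I_D2/I_D1 = (1 + λ V_DS2)/(1 + λ V_DS1).
5.77/4.6 = 1.254 = (1 + 6.96 λ)/(1 + 3.68 λ).
Solving: λ (I_D1 V_DS2 − I_D2 V_DS1) = I_D2 − I_D1, so λ = (5.77 − 4.6) / (4.6 × 6.96 − 5.77 × 3.68) = 1.17 / 10.8 = 0.109 V⁻¹.

λ = 0.109 V⁻¹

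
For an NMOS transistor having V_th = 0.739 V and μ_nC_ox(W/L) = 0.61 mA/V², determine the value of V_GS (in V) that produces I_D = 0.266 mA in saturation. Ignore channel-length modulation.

V_GS = 1.67 V

In saturation I_D = ½ k_n (V_GS − V_th)², so V_GS − V_th = √(2 I_D / k_n) = √(2 × 0.266 / 0.61) = 0.934 V.
V_GS = 0.739 + 0.934 = 1.67 V.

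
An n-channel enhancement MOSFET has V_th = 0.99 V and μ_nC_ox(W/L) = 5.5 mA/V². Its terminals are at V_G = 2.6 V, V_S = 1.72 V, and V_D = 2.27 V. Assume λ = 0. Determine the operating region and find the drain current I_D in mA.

V_GS = V_G − V_S = 2.6 − 1.72 = 0.88 V; V_DS = V_D − V_S = 2.27 − 1.72 = 0.55 V.
V_GS = 0.88 V < V_th = 0.99 V, so the transistor is in cutoff.

Cutoff; I_D = 0 mA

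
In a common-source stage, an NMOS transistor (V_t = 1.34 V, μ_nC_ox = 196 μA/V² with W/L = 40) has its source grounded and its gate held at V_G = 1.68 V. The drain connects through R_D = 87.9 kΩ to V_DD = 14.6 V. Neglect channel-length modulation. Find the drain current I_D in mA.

I_D = 0.165 mA

V_GS = V_G = 1.68 V, so V_ov = 1.68 − 1.34 = 0.34 V.
k_n = μ_nC_ox · (W/L) = 7.84 mA/V².
Assume saturation: I_D = ½ k_n V_ov² = 0.5 × 7.84 × 0.34² = 0.453 mA, giving V_DS = V_DD − I_D R_D = 14.6 − 0.453 × 87.9 = -25.2 V.
But -25.2 V < V_ov = 0.34 V, so the device is actually in triode.
In triode I_D = k_n[V_ov V_DS − ½ V_DS²] and I_D = (V_DD − V_DS)/R_D. Equating: 345 V_DS² − 235.3 V_DS + 14.6 = 0, giving V_DS = 0.069 V (the root below V_ov).
I_D = (14.6 − 0.069) / 87.9 = 0.165 mA.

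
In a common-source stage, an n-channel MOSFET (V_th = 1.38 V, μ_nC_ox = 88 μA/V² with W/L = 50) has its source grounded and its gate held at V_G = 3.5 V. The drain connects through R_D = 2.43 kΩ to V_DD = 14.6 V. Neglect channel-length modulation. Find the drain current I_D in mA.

I_D = 5.70 mA

V_GS = V_G = 3.5 V, so V_ov = 3.5 − 1.38 = 2.12 V.
k_n = μ_nC_ox · (W/L) = 4.4 mA/V².
Assume saturation: I_D = ½ k_n V_ov² = 0.5 × 4.4 × 2.12² = 9.89 mA, giving V_DS = V_DD − I_D R_D = 14.6 − 9.89 × 2.43 = -9.43 V.
But -9.43 V < V_ov = 2.12 V, so the device is actually in triode.
In triode I_D = k_n[V_ov V_DS − ½ V_DS²] and I_D = (V_DD − V_DS)/R_D. Equating: 5.35 V_DS² − 23.67 V_DS + 14.6 = 0, giving V_DS = 0.741 V (the root below V_ov).
I_D = (14.6 − 0.741) / 2.43 = 5.7 mA.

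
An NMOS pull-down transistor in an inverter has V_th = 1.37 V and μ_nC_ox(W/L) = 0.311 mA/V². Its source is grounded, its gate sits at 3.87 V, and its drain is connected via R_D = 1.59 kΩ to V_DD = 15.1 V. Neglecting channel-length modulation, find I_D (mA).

I_D = 0.972 mA

V_GS = V_G = 3.87 V, so V_ov = 3.87 − 1.37 = 2.5 V.
Assume saturation: I_D = ½ k_n V_ov² = 0.5 × 0.311 × 2.5² = 0.972 mA, giving V_DS = V_DD − I_D R_D = 15.1 − 0.972 × 1.59 = 13.6 V.
V_DS = 13.6 V ≥ V_ov = 2.5 V, confirming saturation.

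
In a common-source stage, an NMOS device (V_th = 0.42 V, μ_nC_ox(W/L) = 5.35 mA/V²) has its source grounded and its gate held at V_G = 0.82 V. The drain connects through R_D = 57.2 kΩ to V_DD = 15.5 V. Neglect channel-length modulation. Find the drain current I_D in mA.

I_D = 0.268 mA

V_GS = V_G = 0.82 V, so V_ov = 0.82 − 0.42 = 0.4 V.
Assume saturation: I_D = ½ k_n V_ov² = 0.5 × 5.35 × 0.4² = 0.428 mA, giving V_DS = V_DD − I_D R_D = 15.5 − 0.428 × 57.2 = -8.98 V.
But -8.98 V < V_ov = 0.4 V, so the device is actually in triode.
In triode I_D = k_n[V_ov V_DS − ½ V_DS²] and I_D = (V_DD − V_DS)/R_D. Equating: 153 V_DS² − 123.4 V_DS + 15.5 = 0, giving V_DS = 0.156 V (the root below V_ov).
I_D = (15.5 − 0.156) / 57.2 = 0.268 mA.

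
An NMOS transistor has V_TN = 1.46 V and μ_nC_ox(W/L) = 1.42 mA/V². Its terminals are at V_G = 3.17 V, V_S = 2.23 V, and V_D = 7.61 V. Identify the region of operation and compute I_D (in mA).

Cutoff; I_D = 0 mA

V_GS = V_G − V_S = 3.17 − 2.23 = 0.94 V; V_DS = V_D − V_S = 7.61 − 2.23 = 5.38 V.
V_GS = 0.94 V < V_TN = 1.46 V, so the transistor is in cutoff.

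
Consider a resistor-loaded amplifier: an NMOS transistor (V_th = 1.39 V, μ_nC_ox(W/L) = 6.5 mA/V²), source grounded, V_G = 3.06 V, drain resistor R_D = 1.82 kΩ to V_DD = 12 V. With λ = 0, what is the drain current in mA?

I_D = 6.19 mA

V_GS = V_G = 3.06 V, so V_ov = 3.06 − 1.39 = 1.67 V.
Assume saturation: I_D = ½ k_n V_ov² = 0.5 × 6.5 × 1.67² = 9.06 mA, giving V_DS = V_DD − I_D R_D = 12 − 9.06 × 1.82 = -4.5 V.
But -4.5 V < V_ov = 1.67 V, so the device is actually in triode.
In triode I_D = k_n[V_ov V_DS − ½ V_DS²] and I_D = (V_DD − V_DS)/R_D. Equating: 5.92 V_DS² − 20.76 V_DS + 12 = 0, giving V_DS = 0.73 V (the root below V_ov).
I_D = (12 − 0.73) / 1.82 = 6.19 mA.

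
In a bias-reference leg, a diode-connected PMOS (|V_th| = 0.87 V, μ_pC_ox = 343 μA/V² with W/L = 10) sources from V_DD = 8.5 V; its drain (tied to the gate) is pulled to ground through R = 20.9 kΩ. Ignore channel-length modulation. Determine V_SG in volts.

With gate tied to drain, V_SG = V_SD ≥ V_SG − |V_th|, so the device is in saturation.
k_p = μ_pC_ox · (W/L) = 3.43 mA/V².
KCL at the drain: ½ k_p (V_SG − |V_th|)² = (V_DD − V_SG)/R.
Let x = V_SG − 0.87. Then 35.8 x² + x − 7.63 = 0, giving x = 0.448 V (positive root), so V_SG = 1.32 V.
I_D = (V_DD − V_SG)/R = (8.5 − 1.32) / 20.9 = 0.344 mA.

V_SG = 1.32 V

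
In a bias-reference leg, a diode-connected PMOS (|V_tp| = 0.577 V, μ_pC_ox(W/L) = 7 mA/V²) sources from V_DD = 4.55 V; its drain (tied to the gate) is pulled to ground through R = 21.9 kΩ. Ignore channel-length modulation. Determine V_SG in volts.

With gate tied to drain, V_SG = V_SD ≥ V_SG − |V_tp|, so the device is in saturation.
KCL at the drain: ½ k_p (V_SG − |V_tp|)² = (V_DD − V_SG)/R.
Let x = V_SG − 0.577. Then 76.6 x² + x − 3.973 = 0, giving x = 0.221 V (positive root), so V_SG = 0.798 V.
I_D = (V_DD − V_SG)/R = (4.55 − 0.798) / 21.9 = 0.171 mA.

V_SG = 0.798 V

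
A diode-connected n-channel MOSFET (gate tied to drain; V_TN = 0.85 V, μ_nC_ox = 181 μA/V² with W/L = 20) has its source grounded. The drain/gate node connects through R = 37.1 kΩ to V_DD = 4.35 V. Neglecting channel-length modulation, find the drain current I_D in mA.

I_D = 0.0884 mA

With gate tied to drain, V_GS = V_DS ≥ V_GS − V_TN, so the device is in saturation.
k_n = μ_nC_ox · (W/L) = 3.62 mA/V².
KCL at the drain: ½ k_n (V_GS − V_TN)² = (V_DD − V_GS)/R.
Let x = V_GS − 0.85. Then 67.2 x² + x − 3.5 = 0, giving x = 0.221 V (positive root), so V_GS = 1.07 V.
I_D = (V_DD − V_GS)/R = (4.35 − 1.07) / 37.1 = 0.0884 mA.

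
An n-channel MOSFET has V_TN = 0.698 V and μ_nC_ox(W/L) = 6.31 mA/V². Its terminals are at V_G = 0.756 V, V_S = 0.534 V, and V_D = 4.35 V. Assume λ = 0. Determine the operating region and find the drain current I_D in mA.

V_GS = V_G − V_S = 0.756 − 0.534 = 0.222 V; V_DS = V_D − V_S = 4.35 − 0.534 = 3.82 V.
V_GS = 0.222 V < V_TN = 0.698 V, so the transistor is in cutoff.

Cutoff; I_D = 0 mA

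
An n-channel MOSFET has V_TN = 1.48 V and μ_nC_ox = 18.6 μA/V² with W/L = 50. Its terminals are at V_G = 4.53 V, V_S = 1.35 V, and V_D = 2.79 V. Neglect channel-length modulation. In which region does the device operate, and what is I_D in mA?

Triode; I_D = 1.31 mA

V_GS = V_G − V_S = 4.53 − 1.35 = 3.18 V; V_DS = V_D − V_S = 2.79 − 1.35 = 1.44 V.
k_n = μ_nC_ox · (W/L) = 0.93 mA/V².
V_ov = V_GS − V_TN = 3.18 − 1.48 = 1.7 V.
Since V_DS = 1.44 V < V_ov = 1.7 V, the device is in the triode region.
I_D = k_n [V_ov · V_DS − ½ V_DS²] = 0.93 × [1.7 × 1.44 − 0.5 × 1.44²] = 1.31 mA.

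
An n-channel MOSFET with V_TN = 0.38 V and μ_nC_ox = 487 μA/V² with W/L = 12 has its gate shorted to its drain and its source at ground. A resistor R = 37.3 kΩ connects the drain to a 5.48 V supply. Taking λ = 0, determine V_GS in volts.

V_GS = 0.592 V

With gate tied to drain, V_GS = V_DS ≥ V_GS − V_TN, so the device is in saturation.
k_n = μ_nC_ox · (W/L) = 5.844 mA/V².
KCL at the drain: ½ k_n (V_GS − V_TN)² = (V_DD − V_GS)/R.
Let x = V_GS − 0.38. Then 109 x² + x − 5.1 = 0, giving x = 0.212 V (positive root), so V_GS = 0.592 V.
I_D = (V_DD − V_GS)/R = (5.48 − 0.592) / 37.3 = 0.131 mA.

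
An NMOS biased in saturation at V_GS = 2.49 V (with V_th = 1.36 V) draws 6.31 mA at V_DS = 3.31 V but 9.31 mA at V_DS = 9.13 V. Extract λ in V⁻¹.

With V_GS fixed, I_D ∝ (1 + λ V_DS) in saturation, so I_D2/I_D1 = (1 + λ V_DS2)/(1 + λ V_DS1).
9.31/6.31 = 1.475 = (1 + 9.13 λ)/(1 + 3.31 λ).
Solving: λ (I_D1 V_DS2 − I_D2 V_DS1) = I_D2 − I_D1, so λ = (9.31 − 6.31) / (6.31 × 9.13 − 9.31 × 3.31) = 3 / 26.8 = 0.112 V⁻¹.

λ = 0.112 V⁻¹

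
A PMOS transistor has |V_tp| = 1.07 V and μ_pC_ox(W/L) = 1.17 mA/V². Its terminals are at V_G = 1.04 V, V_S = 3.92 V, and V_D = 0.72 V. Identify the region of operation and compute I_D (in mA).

V_SG = V_S − V_G = 3.92 − 1.04 = 2.88 V; V_SD = V_S − V_D = 3.92 − 0.72 = 3.2 V.
V_ov = V_SG − |V_tp| = 2.88 − 1.07 = 1.81 V.
Since V_SD = 3.2 V ≥ V_ov = 1.81 V, the device is in saturation.
I_D = ½ k_p V_ov² = 0.5 × 1.17 × 1.81² = 1.92 mA.

Saturation; I_D = 1.92 mA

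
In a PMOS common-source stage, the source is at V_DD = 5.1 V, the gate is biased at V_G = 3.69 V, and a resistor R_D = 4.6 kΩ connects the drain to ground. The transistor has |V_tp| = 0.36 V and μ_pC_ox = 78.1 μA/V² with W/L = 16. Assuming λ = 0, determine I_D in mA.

I_D = 0.689 mA

V_SG = V_DD − V_G = 5.1 − 3.69 = 1.41 V, so V_ov = 1.41 − 0.36 = 1.05 V.
k_p = μ_pC_ox · (W/L) = 1.25 mA/V².
Assume saturation: I_D = ½ k_p V_ov² = 0.5 × 1.25 × 1.05² = 0.689 mA, giving V_SD = V_DD − I_D R_D = 5.1 − 0.689 × 4.6 = 1.93 V.
V_SD = 1.93 V ≥ V_ov = 1.05 V, confirming saturation.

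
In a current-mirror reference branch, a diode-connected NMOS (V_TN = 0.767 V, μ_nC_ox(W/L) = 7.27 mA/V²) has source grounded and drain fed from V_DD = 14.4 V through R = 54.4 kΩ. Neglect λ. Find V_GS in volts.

V_GS = 1.03 V

With gate tied to drain, V_GS = V_DS ≥ V_GS − V_TN, so the device is in saturation.
KCL at the drain: ½ k_n (V_GS − V_TN)² = (V_DD − V_GS)/R.
Let x = V_GS − 0.767. Then 198 x² + x − 13.63 = 0, giving x = 0.26 V (positive root), so V_GS = 1.03 V.
I_D = (V_DD − V_GS)/R = (14.4 − 1.03) / 54.4 = 0.246 mA.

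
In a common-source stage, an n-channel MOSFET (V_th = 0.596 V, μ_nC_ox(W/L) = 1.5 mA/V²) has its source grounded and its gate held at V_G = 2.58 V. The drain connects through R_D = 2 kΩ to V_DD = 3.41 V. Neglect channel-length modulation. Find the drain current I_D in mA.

V_GS = V_G = 2.58 V, so V_ov = 2.58 − 0.596 = 1.98 V.
Assume saturation: I_D = ½ k_n V_ov² = 0.5 × 1.5 × 1.98² = 2.95 mA, giving V_DS = V_DD − I_D R_D = 3.41 − 2.95 × 2 = -2.49 V.
But -2.49 V < V_ov = 1.98 V, so the device is actually in triode.
In triode I_D = k_n[V_ov V_DS − ½ V_DS²] and I_D = (V_DD − V_DS)/R_D. Equating: 1.5 V_DS² − 6.952 V_DS + 3.41 = 0, giving V_DS = 0.558 V (the root below V_ov).
I_D = (3.41 − 0.558) / 2 = 1.43 mA.

I_D = 1.43 mA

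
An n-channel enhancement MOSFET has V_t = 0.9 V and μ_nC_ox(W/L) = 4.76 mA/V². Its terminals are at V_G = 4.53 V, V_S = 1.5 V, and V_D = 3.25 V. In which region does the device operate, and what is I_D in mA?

Triode; I_D = 10.5 mA

V_GS = V_G − V_S = 4.53 − 1.5 = 3.03 V; V_DS = V_D − V_S = 3.25 − 1.5 = 1.75 V.
V_ov = V_GS − V_t = 3.03 − 0.9 = 2.13 V.
Since V_DS = 1.75 V < V_ov = 2.13 V, the device is in the triode region.
I_D = k_n [V_ov · V_DS − ½ V_DS²] = 4.76 × [2.13 × 1.75 − 0.5 × 1.75²] = 10.5 mA.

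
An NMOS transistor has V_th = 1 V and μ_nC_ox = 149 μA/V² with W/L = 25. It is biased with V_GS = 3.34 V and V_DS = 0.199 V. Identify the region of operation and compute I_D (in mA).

Triode; I_D = 1.66 mA

k_n = μ_nC_ox · (W/L) = 3.725 mA/V².
V_ov = V_GS − V_th = 3.34 − 1 = 2.34 V.
Since V_DS = 0.199 V < V_ov = 2.34 V, the device is in the triode region.
I_D = k_n [V_ov · V_DS − ½ V_DS²] = 3.725 × [2.34 × 0.199 − 0.5 × 0.199²] = 1.66 mA.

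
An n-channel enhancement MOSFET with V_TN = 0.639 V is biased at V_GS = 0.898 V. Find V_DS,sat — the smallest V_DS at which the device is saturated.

V_DS,sat = 0.259 V

The boundary between triode and saturation is V_DS = V_GS − V_TN = V_ov.
V_ov = 0.898 − 0.639 = 0.259 V.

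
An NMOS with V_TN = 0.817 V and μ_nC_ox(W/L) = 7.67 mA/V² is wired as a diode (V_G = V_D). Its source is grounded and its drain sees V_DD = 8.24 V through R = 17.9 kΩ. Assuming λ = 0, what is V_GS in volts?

With gate tied to drain, V_GS = V_DS ≥ V_GS − V_TN, so the device is in saturation.
KCL at the drain: ½ k_n (V_GS − V_TN)² = (V_DD − V_GS)/R.
Let x = V_GS − 0.817. Then 68.6 x² + x − 7.423 = 0, giving x = 0.322 V (positive root), so V_GS = 1.14 V.
I_D = (V_DD − V_GS)/R = (8.24 − 1.14) / 17.9 = 0.397 mA.

V_GS = 1.14 V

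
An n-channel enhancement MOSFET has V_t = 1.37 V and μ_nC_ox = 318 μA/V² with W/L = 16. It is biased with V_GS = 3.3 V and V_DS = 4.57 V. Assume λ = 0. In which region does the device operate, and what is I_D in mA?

Saturation; I_D = 9.48 mA

k_n = μ_nC_ox · (W/L) = 5.088 mA/V².
V_ov = V_GS − V_t = 3.3 − 1.37 = 1.93 V.
Since V_DS = 4.57 V ≥ V_ov = 1.93 V, the device is in saturation.
I_D = ½ k_n V_ov² = 0.5 × 5.088 × 1.93² = 9.48 mA.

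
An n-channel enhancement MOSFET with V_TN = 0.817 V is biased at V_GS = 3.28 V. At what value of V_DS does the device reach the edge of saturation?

V_DS,sat = 2.46 V

The boundary between triode and saturation is V_DS = V_GS − V_TN = V_ov.
V_ov = 3.28 − 0.817 = 2.46 V.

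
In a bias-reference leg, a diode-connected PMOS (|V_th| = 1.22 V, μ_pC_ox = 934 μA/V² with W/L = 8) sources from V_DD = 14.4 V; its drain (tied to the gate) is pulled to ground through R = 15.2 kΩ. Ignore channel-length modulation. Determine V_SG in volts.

V_SG = 1.69 V

With gate tied to drain, V_SG = V_SD ≥ V_SG − |V_th|, so the device is in saturation.
k_p = μ_pC_ox · (W/L) = 7.472 mA/V².
KCL at the drain: ½ k_p (V_SG − |V_th|)² = (V_DD − V_SG)/R.
Let x = V_SG − 1.22. Then 56.8 x² + x − 13.18 = 0, giving x = 0.473 V (positive root), so V_SG = 1.69 V.
I_D = (V_DD − V_SG)/R = (14.4 − 1.69) / 15.2 = 0.836 mA.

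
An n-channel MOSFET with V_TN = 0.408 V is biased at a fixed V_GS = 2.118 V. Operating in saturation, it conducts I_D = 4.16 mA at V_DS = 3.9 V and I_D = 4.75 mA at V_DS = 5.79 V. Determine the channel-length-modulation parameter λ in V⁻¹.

With V_GS fixed, I_D ∝ (1 + λ V_DS) in saturation, so I_D2/I_D1 = (1 + λ V_DS2)/(1 + λ V_DS1).
4.75/4.16 = 1.142 = (1 + 5.79 λ)/(1 + 3.9 λ).
Solving: λ (I_D1 V_DS2 − I_D2 V_DS1) = I_D2 − I_D1, so λ = (4.75 − 4.16) / (4.16 × 5.79 − 4.75 × 3.9) = 0.59 / 5.56 = 0.106 V⁻¹.

λ = 0.106 V⁻¹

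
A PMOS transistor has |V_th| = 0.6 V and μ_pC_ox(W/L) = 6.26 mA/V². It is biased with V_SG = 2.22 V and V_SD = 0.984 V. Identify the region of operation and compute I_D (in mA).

Triode; I_D = 6.95 mA

V_ov = V_SG − |V_th| = 2.22 − 0.6 = 1.62 V.
Since V_SD = 0.984 V < V_ov = 1.62 V, the device is in the triode region.
I_D = k_p [V_ov · V_SD − ½ V_SD²] = 6.26 × [1.62 × 0.984 − 0.5 × 0.984²] = 6.95 mA.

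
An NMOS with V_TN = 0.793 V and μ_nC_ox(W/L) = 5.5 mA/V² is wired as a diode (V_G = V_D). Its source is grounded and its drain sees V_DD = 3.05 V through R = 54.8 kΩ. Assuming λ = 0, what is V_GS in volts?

V_GS = 0.912 V

With gate tied to drain, V_GS = V_DS ≥ V_GS − V_TN, so the device is in saturation.
KCL at the drain: ½ k_n (V_GS − V_TN)² = (V_DD − V_GS)/R.
Let x = V_GS − 0.793. Then 151 x² + x − 2.257 = 0, giving x = 0.119 V (positive root), so V_GS = 0.912 V.
I_D = (V_DD − V_GS)/R = (3.05 − 0.912) / 54.8 = 0.039 mA.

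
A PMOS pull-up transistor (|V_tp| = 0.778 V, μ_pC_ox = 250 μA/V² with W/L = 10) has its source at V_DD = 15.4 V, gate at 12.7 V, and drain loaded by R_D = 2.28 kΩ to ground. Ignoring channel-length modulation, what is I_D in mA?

V_SG = V_DD − V_G = 15.4 − 12.7 = 2.7 V, so V_ov = 2.7 − 0.778 = 1.92 V.
k_p = μ_pC_ox · (W/L) = 2.5 mA/V².
Assume saturation: I_D = ½ k_p V_ov² = 0.5 × 2.5 × 1.92² = 4.62 mA, giving V_SD = V_DD − I_D R_D = 15.4 − 4.62 × 2.28 = 4.87 V.
V_SD = 4.87 V ≥ V_ov = 1.92 V, confirming saturation.

I_D = 4.62 mA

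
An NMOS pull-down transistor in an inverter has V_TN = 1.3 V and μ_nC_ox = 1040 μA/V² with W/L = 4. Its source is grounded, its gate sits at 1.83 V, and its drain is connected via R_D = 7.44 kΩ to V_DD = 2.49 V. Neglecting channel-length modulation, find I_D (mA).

I_D = 0.312 mA

V_GS = V_G = 1.83 V, so V_ov = 1.83 − 1.3 = 0.53 V.
k_n = μ_nC_ox · (W/L) = 4.16 mA/V².
Assume saturation: I_D = ½ k_n V_ov² = 0.5 × 4.16 × 0.53² = 0.584 mA, giving V_DS = V_DD − I_D R_D = 2.49 − 0.584 × 7.44 = -1.86 V.
But -1.86 V < V_ov = 0.53 V, so the device is actually in triode.
In triode I_D = k_n[V_ov V_DS − ½ V_DS²] and I_D = (V_DD − V_DS)/R_D. Equating: 15.5 V_DS² − 17.4 V_DS + 2.49 = 0, giving V_DS = 0.168 V (the root below V_ov).
I_D = (2.49 − 0.168) / 7.44 = 0.312 mA.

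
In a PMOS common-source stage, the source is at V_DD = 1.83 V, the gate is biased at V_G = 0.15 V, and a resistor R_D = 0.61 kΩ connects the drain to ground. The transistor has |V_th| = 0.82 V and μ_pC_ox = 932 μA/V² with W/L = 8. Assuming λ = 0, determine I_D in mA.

V_SG = V_DD − V_G = 1.83 − 0.15 = 1.68 V, so V_ov = 1.68 − 0.82 = 0.86 V.
k_p = μ_pC_ox · (W/L) = 7.456 mA/V².
Assume saturation: I_D = ½ k_p V_ov² = 0.5 × 7.456 × 0.86² = 2.76 mA, giving V_SD = V_DD − I_D R_D = 1.83 − 2.76 × 0.61 = 0.148 V.
But 0.148 V < V_ov = 0.86 V, so the device is actually in triode.
In triode I_D = k_p[V_ov V_SD − ½ V_SD²] and I_D = (V_DD − V_SD)/R_D. Equating: 2.27 V_SD² − 4.911 V_SD + 1.83 = 0, giving V_SD = 0.479 V (the root below V_ov).
I_D = (1.83 − 0.479) / 0.61 = 2.22 mA.

I_D = 2.22 mA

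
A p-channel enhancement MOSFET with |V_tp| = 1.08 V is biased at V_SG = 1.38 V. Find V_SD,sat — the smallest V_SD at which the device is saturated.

The boundary between triode and saturation is V_SD = V_SG − |V_tp| = V_ov.
V_ov = 1.38 − 1.08 = 0.3 V.

V_SD,sat = 0.300 V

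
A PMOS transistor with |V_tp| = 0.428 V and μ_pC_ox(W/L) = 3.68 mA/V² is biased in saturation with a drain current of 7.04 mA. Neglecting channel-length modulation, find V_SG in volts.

In saturation I_D = ½ k_p (V_SG − |V_tp|)², so V_SG − |V_tp| = √(2 I_D / k_p) = √(2 × 7.04 / 3.68) = 1.96 V.
V_SG = 0.428 + 1.96 = 2.38 V.

V_SG = 2.38 V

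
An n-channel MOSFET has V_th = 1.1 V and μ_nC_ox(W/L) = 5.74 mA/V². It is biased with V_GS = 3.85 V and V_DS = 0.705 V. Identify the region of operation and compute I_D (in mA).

Triode; I_D = 9.70 mA

V_ov = V_GS − V_th = 3.85 − 1.1 = 2.75 V.
Since V_DS = 0.705 V < V_ov = 2.75 V, the device is in the triode region.
I_D = k_n [V_ov · V_DS − ½ V_DS²] = 5.74 × [2.75 × 0.705 − 0.5 × 0.705²] = 9.7 mA.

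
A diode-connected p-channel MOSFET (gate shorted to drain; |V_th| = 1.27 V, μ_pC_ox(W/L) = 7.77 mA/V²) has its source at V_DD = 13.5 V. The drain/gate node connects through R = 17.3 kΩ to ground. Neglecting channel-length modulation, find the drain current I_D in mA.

I_D = 0.683 mA

With gate tied to drain, V_SG = V_SD ≥ V_SG − |V_th|, so the device is in saturation.
KCL at the drain: ½ k_p (V_SG − |V_th|)² = (V_DD − V_SG)/R.
Let x = V_SG − 1.27. Then 67.2 x² + x − 12.23 = 0, giving x = 0.419 V (positive root), so V_SG = 1.69 V.
I_D = (V_DD − V_SG)/R = (13.5 − 1.69) / 17.3 = 0.683 mA.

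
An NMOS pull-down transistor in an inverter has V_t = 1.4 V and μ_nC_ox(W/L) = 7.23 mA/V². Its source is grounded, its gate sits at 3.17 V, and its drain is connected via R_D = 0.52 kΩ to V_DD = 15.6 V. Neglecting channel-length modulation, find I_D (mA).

V_GS = V_G = 3.17 V, so V_ov = 3.17 − 1.4 = 1.77 V.
Assume saturation: I_D = ½ k_n V_ov² = 0.5 × 7.23 × 1.77² = 11.3 mA, giving V_DS = V_DD − I_D R_D = 15.6 − 11.3 × 0.52 = 9.71 V.
V_DS = 9.71 V ≥ V_ov = 1.77 V, confirming saturation.

I_D = 11.3 mA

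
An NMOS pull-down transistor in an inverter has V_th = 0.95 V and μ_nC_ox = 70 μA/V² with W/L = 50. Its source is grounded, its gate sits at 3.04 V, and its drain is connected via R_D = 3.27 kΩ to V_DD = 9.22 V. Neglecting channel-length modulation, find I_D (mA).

V_GS = V_G = 3.04 V, so V_ov = 3.04 − 0.95 = 2.09 V.
k_n = μ_nC_ox · (W/L) = 3.5 mA/V².
Assume saturation: I_D = ½ k_n V_ov² = 0.5 × 3.5 × 2.09² = 7.64 mA, giving V_DS = V_DD − I_D R_D = 9.22 − 7.64 × 3.27 = -15.8 V.
But -15.8 V < V_ov = 2.09 V, so the device is actually in triode.
In triode I_D = k_n[V_ov V_DS − ½ V_DS²] and I_D = (V_DD − V_DS)/R_D. Equating: 5.72 V_DS² − 24.92 V_DS + 9.22 = 0, giving V_DS = 0.408 V (the root below V_ov).
I_D = (9.22 − 0.408) / 3.27 = 2.69 mA.

I_D = 2.69 mA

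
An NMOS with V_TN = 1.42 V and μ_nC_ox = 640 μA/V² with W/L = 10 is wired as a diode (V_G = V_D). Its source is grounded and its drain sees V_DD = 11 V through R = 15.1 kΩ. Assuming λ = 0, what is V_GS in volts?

V_GS = 1.86 V

With gate tied to drain, V_GS = V_DS ≥ V_GS − V_TN, so the device is in saturation.
k_n = μ_nC_ox · (W/L) = 6.4 mA/V².
KCL at the drain: ½ k_n (V_GS − V_TN)² = (V_DD − V_GS)/R.
Let x = V_GS − 1.42. Then 48.3 x² + x − 9.58 = 0, giving x = 0.435 V (positive root), so V_GS = 1.86 V.
I_D = (V_DD − V_GS)/R = (11 − 1.86) / 15.1 = 0.606 mA.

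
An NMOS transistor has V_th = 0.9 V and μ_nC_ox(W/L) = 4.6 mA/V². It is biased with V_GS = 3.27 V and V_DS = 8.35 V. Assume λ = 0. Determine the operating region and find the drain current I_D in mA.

V_ov = V_GS − V_th = 3.27 − 0.9 = 2.37 V.
Since V_DS = 8.35 V ≥ V_ov = 2.37 V, the device is in saturation.
I_D = ½ k_n V_ov² = 0.5 × 4.6 × 2.37² = 12.9 mA.

Saturation; I_D = 12.9 mA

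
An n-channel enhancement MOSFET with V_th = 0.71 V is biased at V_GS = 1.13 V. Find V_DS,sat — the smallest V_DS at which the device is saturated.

The boundary between triode and saturation is V_DS = V_GS − V_th = V_ov.
V_ov = 1.13 − 0.71 = 0.42 V.

V_DS,sat = 0.420 V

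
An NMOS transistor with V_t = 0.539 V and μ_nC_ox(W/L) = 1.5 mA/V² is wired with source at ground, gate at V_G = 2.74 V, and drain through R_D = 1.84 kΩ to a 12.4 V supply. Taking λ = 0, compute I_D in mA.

V_GS = V_G = 2.74 V, so V_ov = 2.74 − 0.539 = 2.2 V.
Assume saturation: I_D = ½ k_n V_ov² = 0.5 × 1.5 × 2.2² = 3.63 mA, giving V_DS = V_DD − I_D R_D = 12.4 − 3.63 × 1.84 = 5.71 V.
V_DS = 5.71 V ≥ V_ov = 2.2 V, confirming saturation.

I_D = 3.63 mA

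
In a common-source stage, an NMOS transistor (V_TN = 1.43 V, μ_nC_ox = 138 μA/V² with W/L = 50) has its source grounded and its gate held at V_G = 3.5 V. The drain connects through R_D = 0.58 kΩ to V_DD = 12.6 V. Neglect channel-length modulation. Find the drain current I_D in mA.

I_D = 14.8 mA

V_GS = V_G = 3.5 V, so V_ov = 3.5 − 1.43 = 2.07 V.
k_n = μ_nC_ox · (W/L) = 6.9 mA/V².
Assume saturation: I_D = ½ k_n V_ov² = 0.5 × 6.9 × 2.07² = 14.8 mA, giving V_DS = V_DD − I_D R_D = 12.6 − 14.8 × 0.58 = 4.03 V.
V_DS = 4.03 V ≥ V_ov = 2.07 V, confirming saturation.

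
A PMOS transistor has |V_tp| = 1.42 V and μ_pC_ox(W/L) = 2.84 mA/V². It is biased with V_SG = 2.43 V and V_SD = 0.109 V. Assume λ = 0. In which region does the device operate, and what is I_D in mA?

Triode; I_D = 0.296 mA

V_ov = V_SG − |V_tp| = 2.43 − 1.42 = 1.01 V.
Since V_SD = 0.109 V < V_ov = 1.01 V, the device is in the triode region.
I_D = k_p [V_ov · V_SD − ½ V_SD²] = 2.84 × [1.01 × 0.109 − 0.5 × 0.109²] = 0.296 mA.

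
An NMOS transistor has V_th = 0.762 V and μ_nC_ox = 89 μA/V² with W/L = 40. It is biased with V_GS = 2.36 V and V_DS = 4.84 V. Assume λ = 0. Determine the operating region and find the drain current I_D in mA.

k_n = μ_nC_ox · (W/L) = 3.56 mA/V².
V_ov = V_GS − V_th = 2.36 − 0.762 = 1.6 V.
Since V_DS = 4.84 V ≥ V_ov = 1.6 V, the device is in saturation.
I_D = ½ k_n V_ov² = 0.5 × 3.56 × 1.6² = 4.55 mA.

Saturation; I_D = 4.55 mA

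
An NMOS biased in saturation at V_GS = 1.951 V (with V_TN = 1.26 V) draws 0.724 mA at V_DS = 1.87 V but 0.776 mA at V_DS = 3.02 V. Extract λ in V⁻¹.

λ = 0.0707 V⁻¹

With V_GS fixed, I_D ∝ (1 + λ V_DS) in saturation, so I_D2/I_D1 = (1 + λ V_DS2)/(1 + λ V_DS1).
0.776/0.724 = 1.072 = (1 + 3.02 λ)/(1 + 1.87 λ).
Solving: λ (I_D1 V_DS2 − I_D2 V_DS1) = I_D2 − I_D1, so λ = (0.776 − 0.724) / (0.724 × 3.02 − 0.776 × 1.87) = 0.052 / 0.735 = 0.0707 V⁻¹.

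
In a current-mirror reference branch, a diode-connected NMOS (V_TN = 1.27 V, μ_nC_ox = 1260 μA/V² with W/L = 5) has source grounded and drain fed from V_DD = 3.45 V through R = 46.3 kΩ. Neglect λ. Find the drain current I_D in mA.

With gate tied to drain, V_GS = V_DS ≥ V_GS − V_TN, so the device is in saturation.
k_n = μ_nC_ox · (W/L) = 6.3 mA/V².
KCL at the drain: ½ k_n (V_GS − V_TN)² = (V_DD − V_GS)/R.
Let x = V_GS − 1.27. Then 146 x² + x − 2.18 = 0, giving x = 0.119 V (positive root), so V_GS = 1.39 V.
I_D = (V_DD − V_GS)/R = (3.45 − 1.39) / 46.3 = 0.0445 mA.

I_D = 0.0445 mA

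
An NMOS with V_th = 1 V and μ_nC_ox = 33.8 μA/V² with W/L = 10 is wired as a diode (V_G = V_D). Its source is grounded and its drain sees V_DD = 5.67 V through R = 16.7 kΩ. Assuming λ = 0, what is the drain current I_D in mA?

With gate tied to drain, V_GS = V_DS ≥ V_GS − V_th, so the device is in saturation.
k_n = μ_nC_ox · (W/L) = 0.338 mA/V².
KCL at the drain: ½ k_n (V_GS − V_th)² = (V_DD − V_GS)/R.
Let x = V_GS − 1. Then 2.82 x² + x − 4.67 = 0, giving x = 1.12 V (positive root), so V_GS = 2.12 V.
I_D = (V_DD − V_GS)/R = (5.67 − 2.12) / 16.7 = 0.212 mA.

I_D = 0.212 mA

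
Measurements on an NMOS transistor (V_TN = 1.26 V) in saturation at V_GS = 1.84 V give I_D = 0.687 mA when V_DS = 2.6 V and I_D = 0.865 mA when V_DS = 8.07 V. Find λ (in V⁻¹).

λ = 0.0540 V⁻¹

With V_GS fixed, I_D ∝ (1 + λ V_DS) in saturation, so I_D2/I_D1 = (1 + λ V_DS2)/(1 + λ V_DS1).
0.865/0.687 = 1.259 = (1 + 8.07 λ)/(1 + 2.6 λ).
Solving: λ (I_D1 V_DS2 − I_D2 V_DS1) = I_D2 − I_D1, so λ = (0.865 − 0.687) / (0.687 × 8.07 − 0.865 × 2.6) = 0.178 / 3.3 = 0.054 V⁻¹.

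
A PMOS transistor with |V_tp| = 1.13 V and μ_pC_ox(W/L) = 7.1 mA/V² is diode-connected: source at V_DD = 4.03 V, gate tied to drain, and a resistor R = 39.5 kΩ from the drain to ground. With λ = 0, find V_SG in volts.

With gate tied to drain, V_SG = V_SD ≥ V_SG − |V_tp|, so the device is in saturation.
KCL at the drain: ½ k_p (V_SG − |V_tp|)² = (V_DD − V_SG)/R.
Let x = V_SG − 1.13. Then 140 x² + x − 2.9 = 0, giving x = 0.14 V (positive root), so V_SG = 1.27 V.
I_D = (V_DD − V_SG)/R = (4.03 − 1.27) / 39.5 = 0.0699 mA.

V_SG = 1.27 V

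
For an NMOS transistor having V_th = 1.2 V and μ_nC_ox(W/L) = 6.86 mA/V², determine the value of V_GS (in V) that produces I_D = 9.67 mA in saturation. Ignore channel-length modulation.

V_GS = 2.88 V

In saturation I_D = ½ k_n (V_GS − V_th)², so V_GS − V_th = √(2 I_D / k_n) = √(2 × 9.67 / 6.86) = 1.68 V.
V_GS = 1.2 + 1.68 = 2.88 V.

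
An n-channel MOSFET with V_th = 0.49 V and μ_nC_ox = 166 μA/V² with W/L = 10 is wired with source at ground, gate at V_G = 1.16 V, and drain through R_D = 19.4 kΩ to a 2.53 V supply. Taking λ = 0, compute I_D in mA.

V_GS = V_G = 1.16 V, so V_ov = 1.16 − 0.49 = 0.67 V.
k_n = μ_nC_ox · (W/L) = 1.66 mA/V².
Assume saturation: I_D = ½ k_n V_ov² = 0.5 × 1.66 × 0.67² = 0.373 mA, giving V_DS = V_DD − I_D R_D = 2.53 − 0.373 × 19.4 = -4.7 V.
But -4.7 V < V_ov = 0.67 V, so the device is actually in triode.
In triode I_D = k_n[V_ov V_DS − ½ V_DS²] and I_D = (V_DD − V_DS)/R_D. Equating: 16.1 V_DS² − 22.58 V_DS + 2.53 = 0, giving V_DS = 0.123 V (the root below V_ov).
I_D = (2.53 − 0.123) / 19.4 = 0.124 mA.

I_D = 0.124 mA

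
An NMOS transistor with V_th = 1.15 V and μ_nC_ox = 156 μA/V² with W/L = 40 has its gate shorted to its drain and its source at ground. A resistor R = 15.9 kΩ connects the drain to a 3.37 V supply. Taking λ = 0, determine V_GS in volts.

V_GS = 1.35 V

With gate tied to drain, V_GS = V_DS ≥ V_GS − V_th, so the device is in saturation.
k_n = μ_nC_ox · (W/L) = 6.24 mA/V².
KCL at the drain: ½ k_n (V_GS − V_th)² = (V_DD − V_GS)/R.
Let x = V_GS − 1.15. Then 49.6 x² + x − 2.22 = 0, giving x = 0.202 V (positive root), so V_GS = 1.35 V.
I_D = (V_DD − V_GS)/R = (3.37 − 1.35) / 15.9 = 0.127 mA.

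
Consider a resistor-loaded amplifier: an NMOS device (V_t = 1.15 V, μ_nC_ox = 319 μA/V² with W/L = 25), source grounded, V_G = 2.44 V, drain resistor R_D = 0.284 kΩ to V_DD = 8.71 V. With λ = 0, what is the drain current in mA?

I_D = 6.64 mA

V_GS = V_G = 2.44 V, so V_ov = 2.44 − 1.15 = 1.29 V.
k_n = μ_nC_ox · (W/L) = 7.975 mA/V².
Assume saturation: I_D = ½ k_n V_ov² = 0.5 × 7.975 × 1.29² = 6.64 mA, giving V_DS = V_DD − I_D R_D = 8.71 − 6.64 × 0.284 = 6.83 V.
V_DS = 6.83 V ≥ V_ov = 1.29 V, confirming saturation.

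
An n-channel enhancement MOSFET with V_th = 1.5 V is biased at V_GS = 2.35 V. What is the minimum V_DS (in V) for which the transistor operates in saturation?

V_DS,sat = 0.850 V

The boundary between triode and saturation is V_DS = V_GS − V_th = V_ov.
V_ov = 2.35 − 1.5 = 0.85 V.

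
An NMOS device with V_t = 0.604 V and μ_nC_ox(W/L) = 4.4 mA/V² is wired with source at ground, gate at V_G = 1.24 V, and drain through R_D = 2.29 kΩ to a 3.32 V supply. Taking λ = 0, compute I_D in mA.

V_GS = V_G = 1.24 V, so V_ov = 1.24 − 0.604 = 0.636 V.
Assume saturation: I_D = ½ k_n V_ov² = 0.5 × 4.4 × 0.636² = 0.89 mA, giving V_DS = V_DD − I_D R_D = 3.32 − 0.89 × 2.29 = 1.28 V.
V_DS = 1.28 V ≥ V_ov = 0.636 V, confirming saturation.

I_D = 0.890 mA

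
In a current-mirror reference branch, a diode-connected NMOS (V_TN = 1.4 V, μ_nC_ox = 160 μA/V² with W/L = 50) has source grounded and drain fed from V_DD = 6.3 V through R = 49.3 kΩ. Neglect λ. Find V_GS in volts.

V_GS = 1.56 V

With gate tied to drain, V_GS = V_DS ≥ V_GS − V_TN, so the device is in saturation.
k_n = μ_nC_ox · (W/L) = 8 mA/V².
KCL at the drain: ½ k_n (V_GS − V_TN)² = (V_DD − V_GS)/R.
Let x = V_GS − 1.4. Then 197 x² + x − 4.9 = 0, giving x = 0.155 V (positive root), so V_GS = 1.56 V.
I_D = (V_DD − V_GS)/R = (6.3 − 1.56) / 49.3 = 0.0962 mA.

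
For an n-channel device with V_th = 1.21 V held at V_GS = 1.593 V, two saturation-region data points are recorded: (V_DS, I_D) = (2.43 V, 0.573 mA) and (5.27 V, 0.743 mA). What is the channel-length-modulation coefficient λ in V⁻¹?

λ = 0.140 V⁻¹

With V_GS fixed, I_D ∝ (1 + λ V_DS) in saturation, so I_D2/I_D1 = (1 + λ V_DS2)/(1 + λ V_DS1).
0.743/0.573 = 1.297 = (1 + 5.27 λ)/(1 + 2.43 λ).
Solving: λ (I_D1 V_DS2 − I_D2 V_DS1) = I_D2 − I_D1, so λ = (0.743 − 0.573) / (0.573 × 5.27 − 0.743 × 2.43) = 0.17 / 1.21 = 0.14 V⁻¹.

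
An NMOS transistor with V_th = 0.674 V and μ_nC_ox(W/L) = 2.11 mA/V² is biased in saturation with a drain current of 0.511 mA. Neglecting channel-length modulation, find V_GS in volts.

In saturation I_D = ½ k_n (V_GS − V_th)², so V_GS − V_th = √(2 I_D / k_n) = √(2 × 0.511 / 2.11) = 0.696 V.
V_GS = 0.674 + 0.696 = 1.37 V.

V_GS = 1.37 V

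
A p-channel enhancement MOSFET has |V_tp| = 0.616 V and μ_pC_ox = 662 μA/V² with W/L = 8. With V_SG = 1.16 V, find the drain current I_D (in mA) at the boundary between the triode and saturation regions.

At the boundary V_SD = V_ov = V_SG − |V_tp| = 1.16 − 0.616 = 0.544 V.
k_p = μ_pC_ox · (W/L) = 5.296 mA/V².
I_D = ½ k_p V_ov² = 0.5 × 5.296 × 0.544² = 0.784 mA.

I_D = 0.784 mA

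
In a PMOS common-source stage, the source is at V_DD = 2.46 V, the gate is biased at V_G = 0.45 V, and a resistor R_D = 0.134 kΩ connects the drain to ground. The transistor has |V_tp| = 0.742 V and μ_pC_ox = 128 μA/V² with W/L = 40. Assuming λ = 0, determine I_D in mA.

V_SG = V_DD − V_G = 2.46 − 0.45 = 2.01 V, so V_ov = 2.01 − 0.742 = 1.27 V.
k_p = μ_pC_ox · (W/L) = 5.12 mA/V².
Assume saturation: I_D = ½ k_p V_ov² = 0.5 × 5.12 × 1.27² = 4.12 mA, giving V_SD = V_DD − I_D R_D = 2.46 − 4.12 × 0.134 = 1.91 V.
V_SD = 1.91 V ≥ V_ov = 1.27 V, confirming saturation.

I_D = 4.12 mA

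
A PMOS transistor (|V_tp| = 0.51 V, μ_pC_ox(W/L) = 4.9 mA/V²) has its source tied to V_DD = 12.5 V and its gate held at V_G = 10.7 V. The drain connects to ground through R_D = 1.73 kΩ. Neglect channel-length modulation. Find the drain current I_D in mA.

V_SG = V_DD − V_G = 12.5 − 10.7 = 1.8 V, so V_ov = 1.8 − 0.51 = 1.29 V.
Assume saturation: I_D = ½ k_p V_ov² = 0.5 × 4.9 × 1.29² = 4.08 mA, giving V_SD = V_DD − I_D R_D = 12.5 − 4.08 × 1.73 = 5.45 V.
V_SD = 5.45 V ≥ V_ov = 1.29 V, confirming saturation.

I_D = 4.08 mA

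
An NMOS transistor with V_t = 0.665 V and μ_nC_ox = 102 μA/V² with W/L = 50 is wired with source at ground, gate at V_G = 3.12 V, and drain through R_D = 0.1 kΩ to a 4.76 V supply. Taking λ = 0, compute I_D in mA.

V_GS = V_G = 3.12 V, so V_ov = 3.12 − 0.665 = 2.46 V.
k_n = μ_nC_ox · (W/L) = 5.1 mA/V².
Assume saturation: I_D = ½ k_n V_ov² = 0.5 × 5.1 × 2.46² = 15.4 mA, giving V_DS = V_DD − I_D R_D = 4.76 − 15.4 × 0.1 = 3.22 V.
V_DS = 3.22 V ≥ V_ov = 2.46 V, confirming saturation.

I_D = 15.4 mA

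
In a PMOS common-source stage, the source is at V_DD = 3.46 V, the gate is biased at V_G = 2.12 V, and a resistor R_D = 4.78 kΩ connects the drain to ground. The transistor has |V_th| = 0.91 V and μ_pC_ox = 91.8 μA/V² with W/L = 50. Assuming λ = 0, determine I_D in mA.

V_SG = V_DD − V_G = 3.46 − 2.12 = 1.34 V, so V_ov = 1.34 − 0.91 = 0.43 V.
k_p = μ_pC_ox · (W/L) = 4.59 mA/V².
Assume saturation: I_D = ½ k_p V_ov² = 0.5 × 4.59 × 0.43² = 0.424 mA, giving V_SD = V_DD − I_D R_D = 3.46 − 0.424 × 4.78 = 1.43 V.
V_SD = 1.43 V ≥ V_ov = 0.43 V, confirming saturation.

I_D = 0.424 mA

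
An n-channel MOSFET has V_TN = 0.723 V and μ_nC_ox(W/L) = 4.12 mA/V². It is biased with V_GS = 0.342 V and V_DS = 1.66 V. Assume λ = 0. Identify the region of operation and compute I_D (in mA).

V_GS = 0.342 V < V_TN = 0.723 V, so the transistor is in cutoff.

Cutoff; I_D = 0 mA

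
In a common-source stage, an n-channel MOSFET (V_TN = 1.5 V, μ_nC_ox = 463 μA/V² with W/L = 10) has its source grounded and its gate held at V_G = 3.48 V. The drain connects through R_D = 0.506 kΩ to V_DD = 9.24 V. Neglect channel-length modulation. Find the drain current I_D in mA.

I_D = 9.08 mA

V_GS = V_G = 3.48 V, so V_ov = 3.48 − 1.5 = 1.98 V.
k_n = μ_nC_ox · (W/L) = 4.63 mA/V².
Assume saturation: I_D = ½ k_n V_ov² = 0.5 × 4.63 × 1.98² = 9.08 mA, giving V_DS = V_DD − I_D R_D = 9.24 − 9.08 × 0.506 = 4.65 V.
V_DS = 4.65 V ≥ V_ov = 1.98 V, confirming saturation.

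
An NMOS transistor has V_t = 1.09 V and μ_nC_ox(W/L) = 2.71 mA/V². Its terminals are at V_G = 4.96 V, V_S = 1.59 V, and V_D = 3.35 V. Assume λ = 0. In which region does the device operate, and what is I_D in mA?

V_GS = V_G − V_S = 4.96 − 1.59 = 3.37 V; V_DS = V_D − V_S = 3.35 − 1.59 = 1.76 V.
V_ov = V_GS − V_t = 3.37 − 1.09 = 2.28 V.
Since V_DS = 1.76 V < V_ov = 2.28 V, the device is in the triode region.
I_D = k_n [V_ov · V_DS − ½ V_DS²] = 2.71 × [2.28 × 1.76 − 0.5 × 1.76²] = 6.68 mA.

Triode; I_D = 6.68 mA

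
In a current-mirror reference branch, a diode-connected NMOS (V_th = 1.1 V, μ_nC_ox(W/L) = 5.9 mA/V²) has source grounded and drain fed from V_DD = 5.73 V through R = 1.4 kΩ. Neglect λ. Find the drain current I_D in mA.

With gate tied to drain, V_GS = V_DS ≥ V_GS − V_th, so the device is in saturation.
KCL at the drain: ½ k_n (V_GS − V_th)² = (V_DD − V_GS)/R.
Let x = V_GS − 1.1. Then 4.13 x² + x − 4.63 = 0, giving x = 0.945 V (positive root), so V_GS = 2.04 V.
I_D = (V_DD − V_GS)/R = (5.73 − 2.04) / 1.4 = 2.63 mA.

I_D = 2.63 mA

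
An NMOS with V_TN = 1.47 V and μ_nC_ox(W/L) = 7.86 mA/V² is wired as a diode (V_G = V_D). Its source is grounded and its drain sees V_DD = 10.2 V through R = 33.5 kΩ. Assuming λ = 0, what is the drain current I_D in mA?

I_D = 0.253 mA

With gate tied to drain, V_GS = V_DS ≥ V_GS − V_TN, so the device is in saturation.
KCL at the drain: ½ k_n (V_GS − V_TN)² = (V_DD − V_GS)/R.
Let x = V_GS − 1.47. Then 132 x² + x − 8.73 = 0, giving x = 0.254 V (positive root), so V_GS = 1.72 V.
I_D = (V_DD − V_GS)/R = (10.2 − 1.72) / 33.5 = 0.253 mA.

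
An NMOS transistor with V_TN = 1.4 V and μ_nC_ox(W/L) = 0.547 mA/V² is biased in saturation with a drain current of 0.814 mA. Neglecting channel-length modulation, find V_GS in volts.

In saturation I_D = ½ k_n (V_GS − V_TN)², so V_GS − V_TN = √(2 I_D / k_n) = √(2 × 0.814 / 0.547) = 1.73 V.
V_GS = 1.4 + 1.73 = 3.13 V.

V_GS = 3.13 V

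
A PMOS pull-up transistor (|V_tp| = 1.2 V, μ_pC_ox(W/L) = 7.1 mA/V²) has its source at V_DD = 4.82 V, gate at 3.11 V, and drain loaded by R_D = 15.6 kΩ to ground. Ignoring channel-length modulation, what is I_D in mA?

I_D = 0.303 mA

V_SG = V_DD − V_G = 4.82 − 3.11 = 1.71 V, so V_ov = 1.71 − 1.2 = 0.51 V.
Assume saturation: I_D = ½ k_p V_ov² = 0.5 × 7.1 × 0.51² = 0.923 mA, giving V_SD = V_DD − I_D R_D = 4.82 − 0.923 × 15.6 = -9.58 V.
But -9.58 V < V_ov = 0.51 V, so the device is actually in triode.
In triode I_D = k_p[V_ov V_SD − ½ V_SD²] and I_D = (V_DD − V_SD)/R_D. Equating: 55.4 V_SD² − 57.49 V_SD + 4.82 = 0, giving V_SD = 0.092 V (the root below V_ov).
I_D = (4.82 − 0.092) / 15.6 = 0.303 mA.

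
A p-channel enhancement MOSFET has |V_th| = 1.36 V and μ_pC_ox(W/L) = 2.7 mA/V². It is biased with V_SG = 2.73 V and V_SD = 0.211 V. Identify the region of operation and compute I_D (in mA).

V_ov = V_SG − |V_th| = 2.73 − 1.36 = 1.37 V.
Since V_SD = 0.211 V < V_ov = 1.37 V, the device is in the triode region.
I_D = k_p [V_ov · V_SD − ½ V_SD²] = 2.7 × [1.37 × 0.211 − 0.5 × 0.211²] = 0.72 mA.

Triode; I_D = 0.720 mA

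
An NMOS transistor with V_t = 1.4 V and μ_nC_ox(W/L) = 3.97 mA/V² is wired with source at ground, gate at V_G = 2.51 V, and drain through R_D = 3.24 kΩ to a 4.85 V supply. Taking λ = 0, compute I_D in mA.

V_GS = V_G = 2.51 V, so V_ov = 2.51 − 1.4 = 1.11 V.
Assume saturation: I_D = ½ k_n V_ov² = 0.5 × 3.97 × 1.11² = 2.45 mA, giving V_DS = V_DD − I_D R_D = 4.85 − 2.45 × 3.24 = -3.07 V.
But -3.07 V < V_ov = 1.11 V, so the device is actually in triode.
In triode I_D = k_n[V_ov V_DS − ½ V_DS²] and I_D = (V_DD − V_DS)/R_D. Equating: 6.43 V_DS² − 15.28 V_DS + 4.85 = 0, giving V_DS = 0.377 V (the root below V_ov).
I_D = (4.85 − 0.377) / 3.24 = 1.38 mA.

I_D = 1.38 mA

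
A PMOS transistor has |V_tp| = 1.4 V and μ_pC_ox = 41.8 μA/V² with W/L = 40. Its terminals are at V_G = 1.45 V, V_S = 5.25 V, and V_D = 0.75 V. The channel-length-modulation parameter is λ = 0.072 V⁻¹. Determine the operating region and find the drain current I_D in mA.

Saturation; I_D = 6.38 mA

V_SG = V_S − V_G = 5.25 − 1.45 = 3.8 V; V_SD = V_S − V_D = 5.25 − 0.75 = 4.5 V.
k_p = μ_pC_ox · (W/L) = 1.672 mA/V².
V_ov = V_SG − |V_tp| = 3.8 − 1.4 = 2.4 V.
Since V_SD = 4.5 V ≥ V_ov = 2.4 V, the device is in saturation.
I_D = ½ k_p V_ov² (1 + λ V_SD) = 0.5 × 1.672 × 2.4² × (1 + 0.072 × 4.5) = 6.38 mA.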